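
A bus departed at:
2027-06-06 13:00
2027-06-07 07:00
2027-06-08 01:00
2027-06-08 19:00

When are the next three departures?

Gaps: 18, 18, 18 hours — each event is 18 hours after the previous one.
2027-06-08 19:00 + 18 h = 2027-06-09 13:00.
2027-06-09 13:00 + 18 h = 2027-06-10 07:00.
2027-06-10 07:00 + 18 h = 2027-06-11 01:00.

2027-06-09 13:00, 2027-06-10 07:00, 2027-06-11 01:00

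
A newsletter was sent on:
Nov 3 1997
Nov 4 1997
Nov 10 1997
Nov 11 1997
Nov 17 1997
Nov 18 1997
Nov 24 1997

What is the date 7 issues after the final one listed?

Gaps: 1, 6, 1, 6, 1, 6 days — not constant, but cyclic with period 2.
The events fall on every Monday and Tuesday.
Next Tuesday: Nov 25 1997.
The following Monday is Dec 1 1997.
Next Tuesday: Dec 2 1997.
Next Monday: Dec 8 1997.
Next Tuesday: Dec 9 1997.
The following Monday is Dec 15 1997.
Next Tuesday: Dec 16 1997.

Dec 16 1997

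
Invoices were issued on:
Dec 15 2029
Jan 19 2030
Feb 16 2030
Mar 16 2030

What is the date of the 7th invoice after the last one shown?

Oct 19 2030

All dates are Saturdays, 35, 28, 28 days apart.
Specifically, the 3rd Saturday of each month.
April 2030 — 3rd Saturday is Apr 20 2030.
3rd Saturday of May 2030: May 18 2030.
3rd Saturday of June 2030: Jun 15 2030.
3rd Saturday of July 2030: Jul 20 2030.
August 2030 — 3rd Saturday is Aug 17 2030.
September 2030 — 3rd Saturday is Sep 21 2030.
October 2030 — 3rd Saturday is Oct 19 2030.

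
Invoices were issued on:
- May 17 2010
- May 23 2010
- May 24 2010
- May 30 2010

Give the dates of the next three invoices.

May 31 2010, Jun 6 2010, Jun 7 2010

Gaps: 6, 1, 6 days — not constant, but cyclic with period 2.
The events fall on every Monday and Sunday.
Next Monday: May 31 2010.
Next Sunday: Jun 6 2010.
Next Monday: Jun 7 2010.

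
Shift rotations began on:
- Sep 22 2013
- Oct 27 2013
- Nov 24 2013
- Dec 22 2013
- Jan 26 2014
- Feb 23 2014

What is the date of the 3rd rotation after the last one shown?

These are Sundays at 28- or 35-day spacing (35, 28, 28, 35, 28).
The pattern: 4th Sunday of the month.
4th Sunday of March 2014: Mar 23 2014.
4th Sunday of April 2014: Apr 27 2014.
4th Sunday of May 2014: May 25 2014.

May 25 2014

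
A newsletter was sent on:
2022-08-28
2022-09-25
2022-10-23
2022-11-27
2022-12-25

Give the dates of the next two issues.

These are Sundays at 28- or 35-day spacing (28, 28, 35, 28).
The pattern: 4th Sunday of the month.
4th Sunday of January 2023: 2023-01-22.
4th Sunday of February 2023: 2023-02-26.

2023-01-22, 2023-02-26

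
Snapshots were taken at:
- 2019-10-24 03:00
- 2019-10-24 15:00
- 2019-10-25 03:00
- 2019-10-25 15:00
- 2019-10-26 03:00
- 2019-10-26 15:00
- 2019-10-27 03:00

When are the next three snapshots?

2019-10-27 15:00, 2019-10-28 03:00, 2019-10-28 15:00

Gaps: 12, 12, 12, 12, 12, 12 hours — each event is 12 hours after the previous one.
2019-10-27 03:00 + 12 h = 2019-10-27 15:00.
2019-10-27 15:00 + 12 h = 2019-10-28 03:00.
2019-10-28 03:00 + 12 h = 2019-10-28 15:00.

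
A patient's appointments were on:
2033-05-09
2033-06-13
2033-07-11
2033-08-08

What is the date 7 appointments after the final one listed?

2034-03-13

Gaps: 35, 28, 28 days — a mix of 28 and 35. Every date is a Monday.
Each is the 2nd Monday of its month.
2nd Monday of September 2033: 2033-09-12.
October 2033 — 2nd Monday is 2033-10-10.
November 2033 — 2nd Monday is 2033-11-14.
2nd Monday of December 2033: 2033-12-12.
January 2034 — 2nd Monday is 2034-01-09.
February 2034 — 2nd Monday is 2034-02-13.
March 2034 — 2nd Monday is 2034-03-13.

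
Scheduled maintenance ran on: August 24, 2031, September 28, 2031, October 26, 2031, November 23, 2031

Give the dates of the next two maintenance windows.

These are Sundays at 28- or 35-day spacing (35, 28, 28).
The pattern: 4th Sunday of the month.
December 2031 — 4th Sunday is December 28, 2031.
4th Sunday of January 2032: January 25, 2032.

December 28, 2031; January 25, 2032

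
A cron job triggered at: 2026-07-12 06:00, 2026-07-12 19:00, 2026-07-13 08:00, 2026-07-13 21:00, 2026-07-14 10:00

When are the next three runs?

Gaps: 13, 13, 13, 13 hours — each event is 13 hours after the previous one.
2026-07-14 10:00 + 13 h = 2026-07-14 23:00.
2026-07-14 23:00 + 13 h = 2026-07-15 12:00.
2026-07-15 12:00 + 13 h = 2026-07-16 01:00.

2026-07-14 23:00, 2026-07-15 12:00, 2026-07-16 01:00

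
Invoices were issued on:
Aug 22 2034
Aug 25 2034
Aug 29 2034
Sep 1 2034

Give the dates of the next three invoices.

Gaps: 3, 4, 3 days — not constant, but cyclic with period 2.
The events fall on every Tuesday and Friday.
The following Tuesday is Sep 5 2034.
The following Friday is Sep 8 2034.
The following Tuesday is Sep 12 2034.

Sep 5 2034, Sep 8 2034, Sep 12 2034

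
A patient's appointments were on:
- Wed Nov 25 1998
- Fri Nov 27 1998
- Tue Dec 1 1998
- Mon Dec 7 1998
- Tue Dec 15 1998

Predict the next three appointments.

Fri Dec 25 1998, Wed Jan 6 1999, Wed Jan 20 1999

Gaps: 2, 4, 6, 8 days — each gap is 2 larger than the previous one.
Next gap: 10 days. Tue Dec 15 1998 + 10 days = Fri Dec 25 1998.
Next gap: 12 days. Fri Dec 25 1998 + 12 days = Wed Jan 6 1999.
Next gap: 14 days. Wed Jan 6 1999 + 14 days = Wed Jan 20 1999.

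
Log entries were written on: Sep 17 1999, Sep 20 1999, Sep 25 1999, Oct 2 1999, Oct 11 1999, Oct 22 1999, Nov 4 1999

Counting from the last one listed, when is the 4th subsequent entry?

Jan 15 2000

Gaps: 3, 5, 7, 9, 11, 13 days — each gap is 2 larger than the previous one.
Next gap: 15 days. Nov 4 1999 + 15 days = Nov 19 1999.
Next gap: 17 days. Nov 19 1999 + 17 days = Dec 6 1999.
Next gap: 19 days. Dec 6 1999 + 19 days = Dec 25 1999.
Next gap: 21 days. Dec 25 1999 + 21 days = Jan 15 2000.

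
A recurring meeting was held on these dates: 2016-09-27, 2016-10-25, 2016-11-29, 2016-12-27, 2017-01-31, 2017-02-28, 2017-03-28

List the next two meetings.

2017-04-25, 2017-05-30

All Tuesdays; the gaps (28, 35, 28, 35, 28, 28) vary with month length.
This is the last Tuesday of each month.
April 2017 ends with Tuesday 2017-04-25.
Last Tuesday of May 2017: 2017-05-30.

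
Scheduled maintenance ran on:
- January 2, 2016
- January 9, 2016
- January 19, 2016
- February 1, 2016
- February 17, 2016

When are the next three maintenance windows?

March 7, 2016; March 29, 2016; April 23, 2016

Gaps: 7, 10, 13, 16 days — each gap is 3 larger than the previous one.
Next gap: 19 days. February 17, 2016 + 19 days = March 7, 2016.
Next gap: 22 days. March 7, 2016 + 22 days = March 29, 2016.
Next gap: 25 days. March 29, 2016 + 25 days = April 23, 2016.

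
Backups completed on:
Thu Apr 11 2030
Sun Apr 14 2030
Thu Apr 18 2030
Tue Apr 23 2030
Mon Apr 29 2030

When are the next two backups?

Mon May 6 2030, Tue May 14 2030

The spacing grows by 1 each time: 3, 4, 5, 6 days.
Next gap: 7 days. Mon Apr 29 2030 + 7 days = Mon May 6 2030.
Next gap: 8 days. Mon May 6 2030 + 8 days = Tue May 14 2030.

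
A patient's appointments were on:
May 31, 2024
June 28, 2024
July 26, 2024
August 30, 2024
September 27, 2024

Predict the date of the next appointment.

October 25, 2024

All Fridays; the gaps (28, 28, 35, 28) vary with month length.
This is the last Friday of each month.
October 2024 ends with Friday October 25, 2024.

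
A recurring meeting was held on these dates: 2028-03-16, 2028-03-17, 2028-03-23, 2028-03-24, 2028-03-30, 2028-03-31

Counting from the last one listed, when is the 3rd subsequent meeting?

The gap pattern 1, 6, 1, 6, 1 repeats every 2 events.
These are the Thursdays and Fridays of each week.
Next Thursday: 2028-04-06.
The following Friday is 2028-04-07.
The following Thursday is 2028-04-13.

2028-04-13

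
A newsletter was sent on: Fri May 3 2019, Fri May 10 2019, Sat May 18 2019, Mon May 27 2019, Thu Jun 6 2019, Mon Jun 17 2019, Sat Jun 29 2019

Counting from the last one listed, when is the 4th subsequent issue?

Intervals are 7, 8, 9, 10, 11, 12 days — an arithmetic progression with common difference 1.
Next gap: 13 days. Sat Jun 29 2019 + 13 days = Fri Jul 12 2019.
Next gap: 14 days. Fri Jul 12 2019 + 14 days = Fri Jul 26 2019.
Next gap: 15 days. Fri Jul 26 2019 + 15 days = Sat Aug 10 2019.
Next gap: 16 days. Sat Aug 10 2019 + 16 days = Mon Aug 26 2019.

Mon Aug 26 2019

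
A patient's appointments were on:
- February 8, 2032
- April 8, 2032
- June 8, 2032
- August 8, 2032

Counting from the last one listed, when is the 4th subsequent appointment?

Each date is the 8th; the gaps (60, 61, 61) track the month lengths.
The rule is the 8th of every 2 months.
Next: October 2032 → October 8, 2032.
December 2032: December 8, 2032.
Next: February 2033 → February 8, 2033.
April 2033: April 8, 2033.

April 8, 2033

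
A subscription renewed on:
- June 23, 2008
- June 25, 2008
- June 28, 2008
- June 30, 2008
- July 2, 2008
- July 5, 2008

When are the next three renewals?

Gaps: 2, 3, 2, 2, 3 days — not constant, but cyclic with period 3.
The events fall on every Monday, Wednesday and Saturday.
Next Monday: July 7, 2008.
Next Wednesday: July 9, 2008.
Next Saturday: July 12, 2008.

July 7, 2008; July 9, 2008; July 12, 2008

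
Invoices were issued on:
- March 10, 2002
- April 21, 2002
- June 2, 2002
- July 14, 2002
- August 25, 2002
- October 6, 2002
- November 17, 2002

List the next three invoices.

The spacing is 42, 42, 42, 42, 42, 42 days — always 42 days.
November 17, 2002 + 42 days = December 29, 2002.
December 29, 2002 + 42 days = February 9, 2003.
February 9, 2003 + 42 days = March 23, 2003.

December 29, 2002; February 9, 2003; March 23, 2003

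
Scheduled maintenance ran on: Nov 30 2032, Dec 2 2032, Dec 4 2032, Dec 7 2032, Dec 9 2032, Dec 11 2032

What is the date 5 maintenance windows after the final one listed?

Gaps: 2, 2, 3, 2, 2 days — not constant, but cyclic with period 3.
The events fall on every Tuesday, Thursday and Saturday.
Next Tuesday: Dec 14 2032.
Next Thursday: Dec 16 2032.
Next Saturday: Dec 18 2032.
Next Tuesday: Dec 21 2032.
The following Thursday is Dec 23 2032.

Dec 23 2032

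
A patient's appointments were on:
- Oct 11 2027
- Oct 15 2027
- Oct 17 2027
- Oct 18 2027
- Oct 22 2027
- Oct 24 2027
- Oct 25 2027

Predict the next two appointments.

The gap pattern 4, 2, 1, 4, 2, 1 repeats every 3 events.
These are the Mondays, Fridays and Sundays of each week.
Next Friday: Oct 29 2027.
The following Sunday is Oct 31 2027.

Oct 29 2027, Oct 31 2027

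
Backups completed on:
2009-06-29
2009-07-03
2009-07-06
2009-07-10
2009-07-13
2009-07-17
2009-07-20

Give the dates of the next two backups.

The gap pattern 4, 3, 4, 3, 4, 3 repeats every 2 events.
These are the Mondays and Fridays of each week.
Next Friday: 2009-07-24.
The following Monday is 2009-07-27.

2009-07-24, 2009-07-27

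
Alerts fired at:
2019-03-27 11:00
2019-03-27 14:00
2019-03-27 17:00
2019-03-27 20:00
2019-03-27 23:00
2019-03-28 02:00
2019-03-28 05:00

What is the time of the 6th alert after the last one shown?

Spacing: 3, 3, 3, 3, 3, 3 h — constant 3 h.
2019-03-28 05:00 + 3 h = 2019-03-28 08:00.
2019-03-28 08:00 + 3 h = 2019-03-28 11:00.
2019-03-28 11:00 + 3 h = 2019-03-28 14:00.
2019-03-28 14:00 + 3 h = 2019-03-28 17:00.
2019-03-28 17:00 + 3 h = 2019-03-28 20:00.
2019-03-28 20:00 + 3 h = 2019-03-28 23:00.

2019-03-28 23:00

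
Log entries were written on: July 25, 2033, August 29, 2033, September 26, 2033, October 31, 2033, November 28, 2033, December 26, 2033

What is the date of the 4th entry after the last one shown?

April 24, 2034

Every date is a Monday; gaps 35, 28, 35, 28, 28 days.
Each is the last Monday of its month (at least one falls on the 29th or later, ruling out '4th Monday').
Last Monday of January 2034: January 30, 2034.
Last Monday of February 2034: February 27, 2034.
Last Monday of March 2034: March 27, 2034.
April 2034 ends with Monday April 24, 2034.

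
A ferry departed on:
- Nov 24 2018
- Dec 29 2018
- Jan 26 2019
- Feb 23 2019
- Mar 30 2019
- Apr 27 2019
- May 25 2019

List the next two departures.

Jun 29 2019, Jul 27 2019

All Saturdays; the gaps (35, 28, 28, 35, 28, 28) vary with month length.
This is the last Saturday of each month.
Last Saturday of June 2019: Jun 29 2019.
Last Saturday of July 2019: Jul 27 2019.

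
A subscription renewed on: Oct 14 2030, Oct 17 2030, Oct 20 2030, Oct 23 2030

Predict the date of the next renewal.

Oct 26 2030

Every event comes 3 days after the last (3, 3, 3).
Oct 23 2030 + 3 days = Oct 26 2030.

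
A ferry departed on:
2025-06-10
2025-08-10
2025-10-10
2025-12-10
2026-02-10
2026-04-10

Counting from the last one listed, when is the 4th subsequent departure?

Each date is the 10th; the gaps (61, 61, 61, 62, 59) track the month lengths.
The rule is the 10th of every 2 months.
Next: June 2026 → 2026-06-10.
Next: August 2026 → 2026-08-10.
October 2026: 2026-10-10.
December 2026: 2026-12-10.

2026-12-10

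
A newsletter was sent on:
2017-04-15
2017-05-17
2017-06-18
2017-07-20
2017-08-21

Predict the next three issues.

2017-09-22, 2017-10-24, 2017-11-25

Gaps between consecutive events: 32, 32, 32, 32 days — a constant 32-day interval.
2017-08-21 + 32 days = 2017-09-22.
2017-09-22 + 32 days = 2017-10-24.
2017-10-24 + 32 days = 2017-11-25.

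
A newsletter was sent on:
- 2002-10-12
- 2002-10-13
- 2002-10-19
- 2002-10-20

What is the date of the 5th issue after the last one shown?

Every event lands on a Saturday or Sunday (gaps cycle 1, 6, 1).
So the schedule is: every Saturday and Sunday.
The following Saturday is 2002-10-26.
Next Sunday: 2002-10-27.
Next Saturday: 2002-11-02.
Next Sunday: 2002-11-03.
The following Saturday is 2002-11-09.

2002-11-09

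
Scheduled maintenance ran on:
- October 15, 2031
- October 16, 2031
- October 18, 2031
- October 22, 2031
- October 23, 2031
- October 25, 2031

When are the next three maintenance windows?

Every event lands on a Wednesday or Thursday or Saturday (gaps cycle 1, 2, 4, 1, 2).
So the schedule is: every Wednesday, Thursday and Saturday.
Next Wednesday: October 29, 2031.
The following Thursday is October 30, 2031.
Next Saturday: November 1, 2031.

October 29, 2031; October 30, 2031; November 1, 2031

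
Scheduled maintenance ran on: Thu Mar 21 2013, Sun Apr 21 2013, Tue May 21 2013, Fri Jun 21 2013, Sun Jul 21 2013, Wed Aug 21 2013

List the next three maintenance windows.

Each date is the 21st; the gaps (31, 30, 31, 30, 31) track the month lengths.
The rule is the 21st of each month.
September 2013: Sat Sep 21 2013.
Next: October 2013 → Mon Oct 21 2013.
Next: November 2013 → Thu Nov 21 2013.

Sat Sep 21 2013, Mon Oct 21 2013, Thu Nov 21 2013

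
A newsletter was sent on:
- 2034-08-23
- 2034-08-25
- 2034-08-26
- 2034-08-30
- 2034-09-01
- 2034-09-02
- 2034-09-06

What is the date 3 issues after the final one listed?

The gap pattern 2, 1, 4, 2, 1, 4 repeats every 3 events.
These are the Wednesdays, Fridays and Saturdays of each week.
Next Friday: 2034-09-08.
The following Saturday is 2034-09-09.
Next Wednesday: 2034-09-13.

2034-09-13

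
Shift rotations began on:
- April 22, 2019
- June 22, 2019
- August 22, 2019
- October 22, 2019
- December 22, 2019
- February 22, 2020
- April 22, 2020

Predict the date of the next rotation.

The day-of-month is always 22 (61, 61, 61, 61, 62, 60 days between events).
So this recurs on the 22nd of every 2 months.
Next: June 2020 → June 22, 2020.

June 22, 2020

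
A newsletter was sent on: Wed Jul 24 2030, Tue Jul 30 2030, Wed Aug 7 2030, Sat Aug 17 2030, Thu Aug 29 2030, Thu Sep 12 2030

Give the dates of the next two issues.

Gaps: 6, 8, 10, 12, 14 days — each gap is 2 larger than the previous one.
Next gap: 16 days. Thu Sep 12 2030 + 16 days = Sat Sep 28 2030.
Next gap: 18 days. Sat Sep 28 2030 + 18 days = Wed Oct 16 2030.

Sat Sep 28 2030, Wed Oct 16 2030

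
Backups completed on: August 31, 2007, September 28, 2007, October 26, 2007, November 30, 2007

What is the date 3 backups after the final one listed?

February 29, 2008

All Fridays; the gaps (28, 28, 35) vary with month length.
This is the last Friday of each month.
December 2007 ends with Friday December 28, 2007.
Last Friday of January 2008: January 25, 2008.
Last Friday of February 2008: February 29, 2008.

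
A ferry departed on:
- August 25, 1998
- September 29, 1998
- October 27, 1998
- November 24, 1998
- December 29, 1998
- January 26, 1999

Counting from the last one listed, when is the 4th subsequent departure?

All Tuesdays; the gaps (35, 28, 28, 35, 28) vary with month length.
This is the last Tuesday of each month.
Last Tuesday of February 1999: February 23, 1999.
Last Tuesday of March 1999: March 30, 1999.
April 1999 ends with Tuesday April 27, 1999.
Last Tuesday of May 1999: May 25, 1999.

May 25, 1999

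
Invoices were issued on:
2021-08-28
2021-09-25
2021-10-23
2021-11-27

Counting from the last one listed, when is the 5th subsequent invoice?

Gaps: 28, 28, 35 days — a mix of 28 and 35. Every date is a Saturday.
Each is the 4th Saturday of its month.
4th Saturday of December 2021: 2021-12-25.
4th Saturday of January 2022: 2022-01-22.
4th Saturday of February 2022: 2022-02-26.
March 2022 — 4th Saturday is 2022-03-26.
4th Saturday of April 2022: 2022-04-23.

2022-04-23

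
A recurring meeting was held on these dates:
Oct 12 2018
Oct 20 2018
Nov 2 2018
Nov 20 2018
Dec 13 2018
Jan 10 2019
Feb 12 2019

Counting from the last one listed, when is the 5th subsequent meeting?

Oct 10 2019

Gaps: 8, 13, 18, 23, 28, 33 days — each gap is 5 larger than the previous one.
Next gap: 38 days. Feb 12 2019 + 38 days = Mar 22 2019.
Next gap: 43 days. Mar 22 2019 + 43 days = May 4 2019.
Next gap: 48 days. May 4 2019 + 48 days = Jun 21 2019.
Next gap: 53 days. Jun 21 2019 + 53 days = Aug 13 2019.
Next gap: 58 days. Aug 13 2019 + 58 days = Oct 10 2019.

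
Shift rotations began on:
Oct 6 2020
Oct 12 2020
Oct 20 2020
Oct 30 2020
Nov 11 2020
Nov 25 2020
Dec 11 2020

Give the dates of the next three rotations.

Dec 29 2020, Jan 18 2021, Feb 9 2021

Gaps: 6, 8, 10, 12, 14, 16 days — each gap is 2 larger than the previous one.
Next gap: 18 days. Dec 11 2020 + 18 days = Dec 29 2020.
Next gap: 20 days. Dec 29 2020 + 20 days = Jan 18 2021.
Next gap: 22 days. Jan 18 2021 + 22 days = Feb 9 2021.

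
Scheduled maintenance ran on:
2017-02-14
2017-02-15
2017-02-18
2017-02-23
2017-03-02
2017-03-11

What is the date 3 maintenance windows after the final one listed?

2017-04-19

The spacing grows by 2 each time: 1, 3, 5, 7, 9 days.
Next gap: 11 days. 2017-03-11 + 11 days = 2017-03-22.
Next gap: 13 days. 2017-03-22 + 13 days = 2017-04-04.
Next gap: 15 days. 2017-04-04 + 15 days = 2017-04-19.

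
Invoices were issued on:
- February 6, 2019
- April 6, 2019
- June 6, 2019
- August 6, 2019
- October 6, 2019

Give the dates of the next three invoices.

December 6, 2019; February 6, 2020; April 6, 2020

Gaps: 59, 61, 61, 61 days — not constant. Every event is on the 6th of the month.
Pattern: the 6th of every 2 months.
December 2019: December 6, 2019.
Next: February 2020 → February 6, 2020.
April 2020: April 6, 2020.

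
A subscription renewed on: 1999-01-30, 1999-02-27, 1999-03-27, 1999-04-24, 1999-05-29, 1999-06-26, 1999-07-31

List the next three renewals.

Every date is a Saturday; gaps 28, 28, 28, 35, 28, 35 days.
Each is the last Saturday of its month (at least one falls on the 29th or later, ruling out '4th Saturday').
Last Saturday of August 1999: 1999-08-28.
September 1999 ends with Saturday 1999-09-25.
October 1999 ends with Saturday 1999-10-30.

1999-08-28, 1999-09-25, 1999-10-30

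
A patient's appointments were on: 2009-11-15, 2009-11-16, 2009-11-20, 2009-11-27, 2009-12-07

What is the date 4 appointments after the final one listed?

Gaps: 1, 4, 7, 10 days — each gap is 3 larger than the previous one.
Next gap: 13 days. 2009-12-07 + 13 days = 2009-12-20.
Next gap: 16 days. 2009-12-20 + 16 days = 2010-01-05.
Next gap: 19 days. 2010-01-05 + 19 days = 2010-01-24.
Next gap: 22 days. 2010-01-24 + 22 days = 2010-02-15.

2010-02-15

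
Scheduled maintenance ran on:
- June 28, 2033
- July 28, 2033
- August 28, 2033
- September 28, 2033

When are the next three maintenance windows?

The day-of-month is always 28 (30, 31, 31 days between events).
So this recurs on the 28th of each month.
Next: October 2033 → October 28, 2033.
November 2033: November 28, 2033.
December 2033: December 28, 2033.

October 28, 2033; November 28, 2033; December 28, 2033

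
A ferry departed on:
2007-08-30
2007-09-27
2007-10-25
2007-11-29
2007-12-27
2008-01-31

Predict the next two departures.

2008-02-28, 2008-03-27

All Thursdays; the gaps (28, 28, 35, 28, 35) vary with month length.
This is the last Thursday of each month.
Last Thursday of February 2008: 2008-02-28.
March 2008 ends with Thursday 2008-03-27.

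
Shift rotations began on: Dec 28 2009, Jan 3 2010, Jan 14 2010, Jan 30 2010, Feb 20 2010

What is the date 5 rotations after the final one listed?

Aug 19 2010

The spacing grows by 5 each time: 6, 11, 16, 21 days.
Next gap: 26 days. Feb 20 2010 + 26 days = Mar 18 2010.
Next gap: 31 days. Mar 18 2010 + 31 days = Apr 18 2010.
Next gap: 36 days. Apr 18 2010 + 36 days = May 24 2010.
Next gap: 41 days. May 24 2010 + 41 days = Jul 4 2010.
Next gap: 46 days. Jul 4 2010 + 46 days = Aug 19 2010.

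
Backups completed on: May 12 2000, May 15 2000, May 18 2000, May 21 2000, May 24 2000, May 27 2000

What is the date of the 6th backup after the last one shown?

Gaps between consecutive events: 3, 3, 3, 3, 3 days — a constant 3-day interval.
May 27 2000 + 3 days = May 30 2000.
May 30 2000 + 3 days = Jun 2 2000.
Jun 2 2000 + 3 days = Jun 5 2000.
Jun 5 2000 + 3 days = Jun 8 2000.
Jun 8 2000 + 3 days = Jun 11 2000.
Jun 11 2000 + 3 days = Jun 14 2000.

Jun 14 2000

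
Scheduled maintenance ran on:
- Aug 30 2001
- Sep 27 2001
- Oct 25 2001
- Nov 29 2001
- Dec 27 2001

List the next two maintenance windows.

Jan 31 2002, Feb 28 2002

These are Thursdays with 28, 28, 35, 28-day gaps.
Each is the final Thursday of its month — Aug 30 2001 is past the 28th, so '4th Thursday' doesn't fit.
Last Thursday of January 2002: Jan 31 2002.
Last Thursday of February 2002: Feb 28 2002.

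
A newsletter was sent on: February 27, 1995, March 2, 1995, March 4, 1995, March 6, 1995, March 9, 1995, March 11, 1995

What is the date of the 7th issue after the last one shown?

Gaps: 3, 2, 2, 3, 2 days — not constant, but cyclic with period 3.
The events fall on every Monday, Thursday and Saturday.
The following Monday is March 13, 1995.
The following Thursday is March 16, 1995.
Next Saturday: March 18, 1995.
Next Monday: March 20, 1995.
Next Thursday: March 23, 1995.
Next Saturday: March 25, 1995.
Next Monday: March 27, 1995.

March 27, 1995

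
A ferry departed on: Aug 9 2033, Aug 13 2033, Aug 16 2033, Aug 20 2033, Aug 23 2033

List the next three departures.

The gap pattern 4, 3, 4, 3 repeats every 2 events.
These are the Tuesdays and Saturdays of each week.
Next Saturday: Aug 27 2033.
Next Tuesday: Aug 30 2033.
The following Saturday is Sep 3 2033.

Aug 27 2033, Aug 30 2033, Sep 3 2033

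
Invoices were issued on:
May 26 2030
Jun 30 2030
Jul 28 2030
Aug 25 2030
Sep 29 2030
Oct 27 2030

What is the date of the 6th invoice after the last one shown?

All Sundays; the gaps (35, 28, 28, 35, 28) vary with month length.
This is the last Sunday of each month.
November 2030 ends with Sunday Nov 24 2030.
Last Sunday of December 2030: Dec 29 2030.
Last Sunday of January 2031: Jan 26 2031.
Last Sunday of February 2031: Feb 23 2031.
Last Sunday of March 2031: Mar 30 2031.
April 2031 ends with Sunday Apr 27 2031.

Apr 27 2031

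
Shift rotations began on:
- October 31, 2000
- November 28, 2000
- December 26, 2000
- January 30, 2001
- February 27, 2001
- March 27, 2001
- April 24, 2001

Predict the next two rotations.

These are Tuesdays with 28, 28, 35, 28, 28, 28-day gaps.
Each is the final Tuesday of its month — October 31, 2000 is past the 28th, so '4th Tuesday' doesn't fit.
Last Tuesday of May 2001: May 29, 2001.
Last Tuesday of June 2001: June 26, 2001.

May 29, 2001; June 26, 2001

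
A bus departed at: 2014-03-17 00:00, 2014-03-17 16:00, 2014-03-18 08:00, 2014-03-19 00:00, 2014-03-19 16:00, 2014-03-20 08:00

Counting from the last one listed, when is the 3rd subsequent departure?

Gaps: 16, 16, 16, 16, 16 hours — each event is 16 hours after the previous one.
2014-03-20 08:00 + 16 h = 2014-03-21 00:00.
2014-03-21 00:00 + 16 h = 2014-03-21 16:00.
2014-03-21 16:00 + 16 h = 2014-03-22 08:00.

2014-03-22 08:00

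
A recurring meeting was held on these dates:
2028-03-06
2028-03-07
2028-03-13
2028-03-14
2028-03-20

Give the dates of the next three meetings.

Every event lands on a Monday or Tuesday (gaps cycle 1, 6, 1, 6).
So the schedule is: every Monday and Tuesday.
Next Tuesday: 2028-03-21.
The following Monday is 2028-03-27.
The following Tuesday is 2028-03-28.

2028-03-21, 2028-03-27, 2028-03-28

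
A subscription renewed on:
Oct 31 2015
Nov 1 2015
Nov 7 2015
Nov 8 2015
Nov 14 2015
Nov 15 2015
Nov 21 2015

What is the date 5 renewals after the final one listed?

Dec 6 2015

Every event lands on a Saturday or Sunday (gaps cycle 1, 6, 1, 6, 1, 6).
So the schedule is: every Saturday and Sunday.
Next Sunday: Nov 22 2015.
Next Saturday: Nov 28 2015.
Next Sunday: Nov 29 2015.
Next Saturday: Dec 5 2015.
Next Sunday: Dec 6 2015.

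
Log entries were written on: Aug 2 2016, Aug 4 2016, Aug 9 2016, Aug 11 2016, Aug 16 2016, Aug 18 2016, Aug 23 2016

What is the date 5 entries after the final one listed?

Gaps: 2, 5, 2, 5, 2, 5 days — not constant, but cyclic with period 2.
The events fall on every Tuesday and Thursday.
The following Thursday is Aug 25 2016.
Next Tuesday: Aug 30 2016.
Next Thursday: Sep 1 2016.
Next Tuesday: Sep 6 2016.
The following Thursday is Sep 8 2016.

Sep 8 2016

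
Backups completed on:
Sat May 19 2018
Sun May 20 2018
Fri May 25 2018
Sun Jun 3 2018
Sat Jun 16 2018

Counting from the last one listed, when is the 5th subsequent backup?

The spacing grows by 4 each time: 1, 5, 9, 13 days.
Next gap: 17 days. Sat Jun 16 2018 + 17 days = Tue Jul 3 2018.
Next gap: 21 days. Tue Jul 3 2018 + 21 days = Tue Jul 24 2018.
Next gap: 25 days. Tue Jul 24 2018 + 25 days = Sat Aug 18 2018.
Next gap: 29 days. Sat Aug 18 2018 + 29 days = Sun Sep 16 2018.
Next gap: 33 days. Sun Sep 16 2018 + 33 days = Fri Oct 19 2018.

Fri Oct 19 2018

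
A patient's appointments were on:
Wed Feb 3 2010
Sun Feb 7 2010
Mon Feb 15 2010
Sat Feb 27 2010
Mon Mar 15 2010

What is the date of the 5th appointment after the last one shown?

The spacing grows by 4 each time: 4, 8, 12, 16 days.
Next gap: 20 days. Mon Mar 15 2010 + 20 days = Sun Apr 4 2010.
Next gap: 24 days. Sun Apr 4 2010 + 24 days = Wed Apr 28 2010.
Next gap: 28 days. Wed Apr 28 2010 + 28 days = Wed May 26 2010.
Next gap: 32 days. Wed May 26 2010 + 32 days = Sun Jun 27 2010.
Next gap: 36 days. Sun Jun 27 2010 + 36 days = Mon Aug 2 2010.

Mon Aug 2 2010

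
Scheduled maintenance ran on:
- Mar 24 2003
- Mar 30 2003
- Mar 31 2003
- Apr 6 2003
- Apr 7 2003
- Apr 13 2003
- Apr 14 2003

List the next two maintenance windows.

Apr 20 2003, Apr 21 2003

Every event lands on a Monday or Sunday (gaps cycle 6, 1, 6, 1, 6, 1).
So the schedule is: every Monday and Sunday.
Next Sunday: Apr 20 2003.
Next Monday: Apr 21 2003.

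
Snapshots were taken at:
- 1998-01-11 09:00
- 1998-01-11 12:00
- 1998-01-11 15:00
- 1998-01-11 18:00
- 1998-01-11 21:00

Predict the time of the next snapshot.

1998-01-12 00:00

Spacing: 3, 3, 3, 3 h — constant 3 h.
1998-01-11 21:00 + 3 h = 1998-01-12 00:00.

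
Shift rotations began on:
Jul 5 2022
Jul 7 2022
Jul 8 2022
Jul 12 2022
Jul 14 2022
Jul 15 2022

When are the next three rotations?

Jul 19 2022, Jul 21 2022, Jul 22 2022

Gaps: 2, 1, 4, 2, 1 days — not constant, but cyclic with period 3.
The events fall on every Tuesday, Thursday and Friday.
Next Tuesday: Jul 19 2022.
The following Thursday is Jul 21 2022.
The following Friday is Jul 22 2022.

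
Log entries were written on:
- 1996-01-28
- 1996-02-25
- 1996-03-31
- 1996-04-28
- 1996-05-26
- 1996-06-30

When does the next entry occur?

1996-07-28

These are Sundays with 28, 35, 28, 28, 35-day gaps.
Each is the final Sunday of its month — 1996-03-31 is past the 28th, so '4th Sunday' doesn't fit.
Last Sunday of July 1996: 1996-07-28.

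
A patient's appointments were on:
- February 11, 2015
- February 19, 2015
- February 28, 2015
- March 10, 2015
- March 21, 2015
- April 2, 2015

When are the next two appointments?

April 15, 2015; April 29, 2015

Intervals are 8, 9, 10, 11, 12 days — an arithmetic progression with common difference 1.
Next gap: 13 days. April 2, 2015 + 13 days = April 15, 2015.
Next gap: 14 days. April 15, 2015 + 14 days = April 29, 2015.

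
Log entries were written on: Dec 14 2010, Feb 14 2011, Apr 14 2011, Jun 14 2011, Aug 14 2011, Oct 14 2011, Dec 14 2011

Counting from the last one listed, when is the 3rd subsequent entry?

Jun 14 2012

Gaps: 62, 59, 61, 61, 61, 61 days — not constant. Every event is on the 14th of the month.
Pattern: the 14th of every 2 months.
Next: February 2012 → Feb 14 2012.
Next: April 2012 → Apr 14 2012.
Next: June 2012 → Jun 14 2012.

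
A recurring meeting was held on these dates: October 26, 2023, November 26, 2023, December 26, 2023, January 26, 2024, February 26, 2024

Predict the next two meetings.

March 26, 2024; April 26, 2024

Gaps: 31, 30, 31, 31 days — not constant. Every event is on the 26th of the month.
Pattern: the 26th of each month.
Next: March 2024 → March 26, 2024.
April 2024: April 26, 2024.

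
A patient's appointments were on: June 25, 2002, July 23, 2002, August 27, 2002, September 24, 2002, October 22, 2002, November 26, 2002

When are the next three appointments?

December 24, 2002; January 28, 2003; February 25, 2003

Gaps: 28, 35, 28, 28, 35 days — a mix of 28 and 35. Every date is a Tuesday.
Each is the 4th Tuesday of its month.
4th Tuesday of December 2002: December 24, 2002.
4th Tuesday of January 2003: January 28, 2003.
4th Tuesday of February 2003: February 25, 2003.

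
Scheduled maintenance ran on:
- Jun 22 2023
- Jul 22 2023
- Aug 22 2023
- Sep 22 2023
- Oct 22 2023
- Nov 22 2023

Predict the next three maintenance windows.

The day-of-month is always 22 (30, 31, 31, 30, 31 days between events).
So this recurs on the 22nd of each month.
Next: December 2023 → Dec 22 2023.
January 2024: Jan 22 2024.
Next: February 2024 → Feb 22 2024.

Dec 22 2023, Jan 22 2024, Feb 22 2024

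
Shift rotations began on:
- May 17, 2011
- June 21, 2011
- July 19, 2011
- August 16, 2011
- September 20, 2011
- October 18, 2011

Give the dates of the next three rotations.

Gaps: 35, 28, 28, 35, 28 days — a mix of 28 and 35. Every date is a Tuesday.
Each is the 3rd Tuesday of its month.
November 2011 — 3rd Tuesday is November 15, 2011.
December 2011 — 3rd Tuesday is December 20, 2011.
3rd Tuesday of January 2012: January 17, 2012.

November 15, 2011; December 20, 2011; January 17, 2012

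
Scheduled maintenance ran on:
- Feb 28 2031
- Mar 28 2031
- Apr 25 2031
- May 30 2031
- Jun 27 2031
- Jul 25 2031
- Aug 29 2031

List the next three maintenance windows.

Sep 26 2031, Oct 31 2031, Nov 28 2031

Every date is a Friday; gaps 28, 28, 35, 28, 28, 35 days.
Each is the last Friday of its month (at least one falls on the 29th or later, ruling out '4th Friday').
September 2031 ends with Friday Sep 26 2031.
October 2031 ends with Friday Oct 31 2031.
November 2031 ends with Friday Nov 28 2031.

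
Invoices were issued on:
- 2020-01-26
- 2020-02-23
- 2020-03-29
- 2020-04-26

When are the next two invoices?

2020-05-31, 2020-06-28

All Sundays; the gaps (28, 35, 28) vary with month length.
This is the last Sunday of each month.
Last Sunday of May 2020: 2020-05-31.
June 2020 ends with Sunday 2020-06-28.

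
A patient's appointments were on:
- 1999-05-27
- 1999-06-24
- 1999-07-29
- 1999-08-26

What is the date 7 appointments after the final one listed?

These are Thursdays with 28, 35, 28-day gaps.
Each is the final Thursday of its month — 1999-07-29 is past the 28th, so '4th Thursday' doesn't fit.
Last Thursday of September 1999: 1999-09-30.
Last Thursday of October 1999: 1999-10-28.
Last Thursday of November 1999: 1999-11-25.
December 1999 ends with Thursday 1999-12-30.
January 2000 ends with Thursday 2000-01-27.
February 2000 ends with Thursday 2000-02-24.
Last Thursday of March 2000: 2000-03-30.

2000-03-30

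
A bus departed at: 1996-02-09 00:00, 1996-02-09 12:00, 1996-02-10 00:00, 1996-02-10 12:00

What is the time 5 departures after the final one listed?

The interval is a steady 12 hours (12, 12, 12).
1996-02-10 12:00 + 12 h = 1996-02-11 00:00.
1996-02-11 00:00 + 12 h = 1996-02-11 12:00.
1996-02-11 12:00 + 12 h = 1996-02-12 00:00.
1996-02-12 00:00 + 12 h = 1996-02-12 12:00.
1996-02-12 12:00 + 12 h = 1996-02-13 00:00.

1996-02-13 00:00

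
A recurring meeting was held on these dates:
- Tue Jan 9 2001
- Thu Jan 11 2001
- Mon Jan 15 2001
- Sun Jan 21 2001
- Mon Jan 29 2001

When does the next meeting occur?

Thu Feb 8 2001

The spacing grows by 2 each time: 2, 4, 6, 8 days.
Next gap: 10 days. Mon Jan 29 2001 + 10 days = Thu Feb 8 2001.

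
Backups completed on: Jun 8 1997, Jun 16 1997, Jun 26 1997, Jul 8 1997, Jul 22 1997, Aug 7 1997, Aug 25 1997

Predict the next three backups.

Sep 14 1997, Oct 6 1997, Oct 30 1997

Gaps: 8, 10, 12, 14, 16, 18 days — each gap is 2 larger than the previous one.
Next gap: 20 days. Aug 25 1997 + 20 days = Sep 14 1997.
Next gap: 22 days. Sep 14 1997 + 22 days = Oct 6 1997.
Next gap: 24 days. Oct 6 1997 + 24 days = Oct 30 1997.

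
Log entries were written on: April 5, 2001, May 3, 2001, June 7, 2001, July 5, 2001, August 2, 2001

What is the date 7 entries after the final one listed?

March 7, 2002

Gaps: 28, 35, 28, 28 days — a mix of 28 and 35. Every date is a Thursday.
Each is the 1st Thursday of its month.
September 2001 — 1st Thursday is September 6, 2001.
October 2001 — 1st Thursday is October 4, 2001.
1st Thursday of November 2001: November 1, 2001.
1st Thursday of December 2001: December 6, 2001.
1st Thursday of January 2002: January 3, 2002.
February 2002 — 1st Thursday is February 7, 2002.
1st Thursday of March 2002: March 7, 2002.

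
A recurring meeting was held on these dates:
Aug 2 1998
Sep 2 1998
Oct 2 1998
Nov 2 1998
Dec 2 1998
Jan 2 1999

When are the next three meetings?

Each date is the 2nd; the gaps (31, 30, 31, 30, 31) track the month lengths.
The rule is the 2nd of each month.
Next: February 1999 → Feb 2 1999.
March 1999: Mar 2 1999.
April 1999: Apr 2 1999.

Feb 2 1999, Mar 2 1999, Apr 2 1999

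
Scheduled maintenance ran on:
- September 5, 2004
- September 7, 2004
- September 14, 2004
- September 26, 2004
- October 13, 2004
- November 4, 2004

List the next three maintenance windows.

December 1, 2004; January 2, 2005; February 8, 2005

Intervals are 2, 7, 12, 17, 22 days — an arithmetic progression with common difference 5.
Next gap: 27 days. November 4, 2004 + 27 days = December 1, 2004.
Next gap: 32 days. December 1, 2004 + 32 days = January 2, 2005.
Next gap: 37 days. January 2, 2005 + 37 days = February 8, 2005.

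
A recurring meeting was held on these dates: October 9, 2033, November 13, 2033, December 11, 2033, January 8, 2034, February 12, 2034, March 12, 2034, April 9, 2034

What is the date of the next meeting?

All dates are Sundays, 35, 28, 28, 35, 28, 28 days apart.
Specifically, the 2nd Sunday of each month.
May 2034 — 2nd Sunday is May 14, 2034.

May 14, 2034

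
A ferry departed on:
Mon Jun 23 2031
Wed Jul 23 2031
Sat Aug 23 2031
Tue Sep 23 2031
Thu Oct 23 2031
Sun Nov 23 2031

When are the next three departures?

Each date is the 23rd; the gaps (30, 31, 31, 30, 31) track the month lengths.
The rule is the 23rd of each month.
Next: December 2031 → Tue Dec 23 2031.
January 2032: Fri Jan 23 2032.
February 2032: Mon Feb 23 2032.

Tue Dec 23 2031, Fri Jan 23 2032, Mon Feb 23 2032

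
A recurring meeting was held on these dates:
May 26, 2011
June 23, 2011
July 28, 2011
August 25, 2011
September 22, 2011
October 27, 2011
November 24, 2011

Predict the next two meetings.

All dates are Thursdays, 28, 35, 28, 28, 35, 28 days apart.
Specifically, the 4th Thursday of each month.
4th Thursday of December 2011: December 22, 2011.
January 2012 — 4th Thursday is January 26, 2012.

December 22, 2011; January 26, 2012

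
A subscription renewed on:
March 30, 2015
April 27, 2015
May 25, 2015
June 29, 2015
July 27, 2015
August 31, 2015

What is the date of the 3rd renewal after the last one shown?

Every date is a Monday; gaps 28, 28, 35, 28, 35 days.
Each is the last Monday of its month (at least one falls on the 29th or later, ruling out '4th Monday').
September 2015 ends with Monday September 28, 2015.
October 2015 ends with Monday October 26, 2015.
Last Monday of November 2015: November 30, 2015.

November 30, 2015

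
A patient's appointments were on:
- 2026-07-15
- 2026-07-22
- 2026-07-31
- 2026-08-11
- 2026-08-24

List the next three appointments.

2026-09-08, 2026-09-25, 2026-10-14

The spacing grows by 2 each time: 7, 9, 11, 13 days.
Next gap: 15 days. 2026-08-24 + 15 days = 2026-09-08.
Next gap: 17 days. 2026-09-08 + 17 days = 2026-09-25.
Next gap: 19 days. 2026-09-25 + 19 days = 2026-10-14.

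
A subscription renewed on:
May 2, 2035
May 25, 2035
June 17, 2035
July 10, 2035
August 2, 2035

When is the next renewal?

August 25, 2035

The spacing is 23, 23, 23, 23 days — always 23 days.
August 2, 2035 + 23 days = August 25, 2035.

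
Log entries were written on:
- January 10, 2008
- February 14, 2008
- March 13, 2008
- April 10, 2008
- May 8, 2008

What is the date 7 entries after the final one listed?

All dates are Thursdays, 35, 28, 28, 28 days apart.
Specifically, the 2nd Thursday of each month.
June 2008 — 2nd Thursday is June 12, 2008.
July 2008 — 2nd Thursday is July 10, 2008.
2nd Thursday of August 2008: August 14, 2008.
September 2008 — 2nd Thursday is September 11, 2008.
October 2008 — 2nd Thursday is October 9, 2008.
November 2008 — 2nd Thursday is November 13, 2008.
2nd Thursday of December 2008: December 11, 2008.

December 11, 2008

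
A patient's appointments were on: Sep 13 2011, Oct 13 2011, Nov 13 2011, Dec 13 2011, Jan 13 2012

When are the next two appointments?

Feb 13 2012, Mar 13 2012

Gaps: 30, 31, 30, 31 days — not constant. Every event is on the 13th of the month.
Pattern: the 13th of each month.
Next: February 2012 → Feb 13 2012.
Next: March 2012 → Mar 13 2012.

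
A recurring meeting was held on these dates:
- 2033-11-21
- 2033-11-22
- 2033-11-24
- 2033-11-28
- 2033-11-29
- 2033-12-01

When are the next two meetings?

Every event lands on a Monday or Tuesday or Thursday (gaps cycle 1, 2, 4, 1, 2).
So the schedule is: every Monday, Tuesday and Thursday.
Next Monday: 2033-12-05.
Next Tuesday: 2033-12-06.

2033-12-05, 2033-12-06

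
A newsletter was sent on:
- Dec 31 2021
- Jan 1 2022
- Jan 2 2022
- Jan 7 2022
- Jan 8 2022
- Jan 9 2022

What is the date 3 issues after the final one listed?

Jan 16 2022

The gap pattern 1, 1, 5, 1, 1 repeats every 3 events.
These are the Fridays, Saturdays and Sundays of each week.
Next Friday: Jan 14 2022.
The following Saturday is Jan 15 2022.
The following Sunday is Jan 16 2022.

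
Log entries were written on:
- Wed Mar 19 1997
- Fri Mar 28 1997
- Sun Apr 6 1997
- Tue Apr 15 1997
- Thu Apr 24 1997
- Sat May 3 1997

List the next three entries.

Gaps between consecutive events: 9, 9, 9, 9, 9 days — a constant 9-day interval.
Sat May 3 1997 + 9 days = Mon May 12 1997.
Mon May 12 1997 + 9 days = Wed May 21 1997.
Wed May 21 1997 + 9 days = Fri May 30 1997.

Mon May 12 1997, Wed May 21 1997, Fri May 30 1997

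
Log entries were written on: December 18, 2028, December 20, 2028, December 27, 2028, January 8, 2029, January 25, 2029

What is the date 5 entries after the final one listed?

Gaps: 2, 7, 12, 17 days — each gap is 5 larger than the previous one.
Next gap: 22 days. January 25, 2029 + 22 days = February 16, 2029.
Next gap: 27 days. February 16, 2029 + 27 days = March 15, 2029.
Next gap: 32 days. March 15, 2029 + 32 days = April 16, 2029.
Next gap: 37 days. April 16, 2029 + 37 days = May 23, 2029.
Next gap: 42 days. May 23, 2029 + 42 days = July 4, 2029.

July 4, 2029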